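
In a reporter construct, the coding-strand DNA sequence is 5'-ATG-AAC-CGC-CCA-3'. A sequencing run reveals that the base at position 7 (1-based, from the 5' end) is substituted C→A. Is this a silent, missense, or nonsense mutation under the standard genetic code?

missense

Position 7 falls in codon 3: CGC → Arg.
After the substitution the codon is AGC → Ser.
Arg ≠ Ser, so this is a missense mutation.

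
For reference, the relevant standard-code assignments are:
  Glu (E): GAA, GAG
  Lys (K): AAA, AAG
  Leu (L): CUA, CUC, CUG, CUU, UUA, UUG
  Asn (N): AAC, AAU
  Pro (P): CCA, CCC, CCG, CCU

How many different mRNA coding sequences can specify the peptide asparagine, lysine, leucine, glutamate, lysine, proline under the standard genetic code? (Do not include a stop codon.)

Asn: 2 codons.
Lys: 2 codons.
Leu: 6 codons.
Glu: 2 codons.
Lys: 2 codons.
Pro: 4 codons.
2 × 2 × 6 × 2 × 2 × 4 = 384.

384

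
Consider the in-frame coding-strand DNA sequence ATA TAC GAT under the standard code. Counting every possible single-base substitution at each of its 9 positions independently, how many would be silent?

4

Codon 1 (ATA, Ile): 2 synonymous substitutions.
Codon 2 (TAC, Tyr): 1 synonymous substitution.
Codon 3 (GAT, Asp): 1 synonymous substitution.
Total: 2 + 1 + 1 = 4.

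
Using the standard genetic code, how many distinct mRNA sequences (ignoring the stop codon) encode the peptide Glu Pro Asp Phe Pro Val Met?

512

Glu: 2 codons.
Pro: 4 codons.
Asp: 2 codons.
Phe: 2 codons.
Pro: 4 codons.
Val: 4 codons.
Met: 1 codon.
2 × 4 × 2 × 2 × 4 × 4 × 1 = 512.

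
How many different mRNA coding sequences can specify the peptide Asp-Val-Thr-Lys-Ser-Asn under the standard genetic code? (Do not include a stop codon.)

Asp: 2 codons.
Val: 4 codons.
Thr: 4 codons.
Lys: 2 codons.
Ser: 6 codons.
Asn: 2 codons.
2 × 4 × 4 × 2 × 6 × 2 = 768.

768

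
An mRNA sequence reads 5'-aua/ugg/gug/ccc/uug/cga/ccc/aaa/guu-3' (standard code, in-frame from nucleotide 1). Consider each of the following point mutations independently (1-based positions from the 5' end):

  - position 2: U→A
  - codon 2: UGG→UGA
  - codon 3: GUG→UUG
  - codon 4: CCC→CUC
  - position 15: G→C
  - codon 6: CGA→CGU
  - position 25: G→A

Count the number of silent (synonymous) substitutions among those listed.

1

Codon 1: AUA (Ile) → AAA (Lys) — missense.
Codon 2: UGG (Trp) → UGA (Stop) — nonsense.
Codon 3: GUG (Val) → UUG (Leu) — missense.
Codon 4: CCC (Pro) → CUC (Leu) — missense.
Codon 5: UUG (Leu) → UUC (Phe) — missense.
Codon 6: CGA (Arg) → CGU (Arg) — synonymous.
Codon 9: GUU (Val) → AUU (Ile) — missense.
Synonymous: 1 of 7.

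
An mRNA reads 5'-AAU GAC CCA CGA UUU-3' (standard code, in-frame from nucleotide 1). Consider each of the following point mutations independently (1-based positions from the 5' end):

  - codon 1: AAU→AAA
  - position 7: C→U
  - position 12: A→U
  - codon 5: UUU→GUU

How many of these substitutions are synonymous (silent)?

1

Codon 1: AAU (Asn) → AAA (Lys) — missense.
Codon 3: CCA (Pro) → UCA (Ser) — missense.
Codon 4: CGA (Arg) → CGU (Arg) — synonymous.
Codon 5: UUU (Phe) → GUU (Val) — missense.
Synonymous: 1 of 4.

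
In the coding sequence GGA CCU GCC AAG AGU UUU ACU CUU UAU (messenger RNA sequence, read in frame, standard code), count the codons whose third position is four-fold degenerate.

5

Codon 1 GGA (Gly): third position 4-fold.
Codon 2 CCU (Pro): third position 4-fold.
Codon 3 GCC (Ala): third position 4-fold.
Codon 4 AAG (Lys): third position 2-fold.
Codon 5 AGU (Ser): third position 2-fold.
Codon 6 UUU (Phe): third position 2-fold.
Codon 7 ACU (Thr): third position 4-fold.
Codon 8 CUU (Leu): third position 4-fold.
Codon 9 UAU (Tyr): third position 2-fold.
Four-fold degenerate third positions: 5.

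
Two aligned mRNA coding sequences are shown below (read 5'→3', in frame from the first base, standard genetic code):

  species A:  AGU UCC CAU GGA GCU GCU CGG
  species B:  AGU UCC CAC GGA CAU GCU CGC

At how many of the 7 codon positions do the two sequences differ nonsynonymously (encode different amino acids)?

1

Codon 1: AGU Ser / AGU Ser — identical.
Codon 2: UCC Ser / UCC Ser — identical.
Codon 3: CAU His / CAC His — synonymous.
Codon 4: GGA Gly / GGA Gly — identical.
Codon 5: GCU Ala / CAU His — nonsynonymous.
Codon 6: GCU Ala / GCU Ala — identical.
Codon 7: CGG Arg / CGC Arg — synonymous.
Nonsynonymous differences: 1.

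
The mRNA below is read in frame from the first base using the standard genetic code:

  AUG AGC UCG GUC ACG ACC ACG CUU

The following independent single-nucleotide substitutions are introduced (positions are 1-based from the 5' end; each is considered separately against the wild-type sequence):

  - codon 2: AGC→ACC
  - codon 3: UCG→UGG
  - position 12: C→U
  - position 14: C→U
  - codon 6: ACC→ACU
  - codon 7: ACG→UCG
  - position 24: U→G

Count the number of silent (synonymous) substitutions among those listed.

Codon 2: AGC (Ser) → ACC (Thr) — missense.
Codon 3: UCG (Ser) → UGG (Trp) — missense.
Codon 4: GUC (Val) → GUU (Val) — synonymous.
Codon 5: ACG (Thr) → AUG (Met) — missense.
Codon 6: ACC (Thr) → ACU (Thr) — synonymous.
Codon 7: ACG (Thr) → UCG (Ser) — missense.
Codon 8: CUU (Leu) → CUG (Leu) — synonymous.
Synonymous: 3 of 7.

3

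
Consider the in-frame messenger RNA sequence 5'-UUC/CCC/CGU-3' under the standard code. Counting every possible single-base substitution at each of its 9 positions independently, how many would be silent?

7

Codon 1 (UUC, Phe): 1 synonymous substitution.
Codon 2 (CCC, Pro): 3 synonymous substitutions.
Codon 3 (CGU, Arg): 3 synonymous substitutions.
Total: 1 + 3 + 3 = 7.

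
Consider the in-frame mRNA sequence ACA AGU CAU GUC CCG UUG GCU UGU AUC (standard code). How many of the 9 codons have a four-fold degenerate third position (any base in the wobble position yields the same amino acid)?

Codon 1 ACA (Thr): third position 4-fold.
Codon 2 AGU (Ser): third position 2-fold.
Codon 3 CAU (His): third position 2-fold.
Codon 4 GUC (Val): third position 4-fold.
Codon 5 CCG (Pro): third position 4-fold.
Codon 6 UUG (Leu): third position 2-fold.
Codon 7 GCU (Ala): third position 4-fold.
Codon 8 UGU (Cys): third position 2-fold.
Codon 9 AUC (Ile): third position 3-fold.
Four-fold degenerate third positions: 4.

4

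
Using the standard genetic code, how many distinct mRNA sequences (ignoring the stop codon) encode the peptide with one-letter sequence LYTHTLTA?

36864

Leu: 6 codons.
Tyr: 2 codons.
Thr: 4 codons.
His: 2 codons.
Thr: 4 codons.
Leu: 6 codons.
Thr: 4 codons.
Ala: 4 codons.
6 × 2 × 4 × 2 × 4 × 6 × 4 × 4 = 36864.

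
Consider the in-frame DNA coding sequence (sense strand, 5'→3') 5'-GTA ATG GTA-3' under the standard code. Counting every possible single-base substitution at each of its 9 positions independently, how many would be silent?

6

Codon 1 (GTA, Val): 3 synonymous substitutions.
Codon 2 (ATG, Met): 0 synonymous substitutions.
Codon 3 (GTA, Val): 3 synonymous substitutions.
Total: 3 + 0 + 3 = 6.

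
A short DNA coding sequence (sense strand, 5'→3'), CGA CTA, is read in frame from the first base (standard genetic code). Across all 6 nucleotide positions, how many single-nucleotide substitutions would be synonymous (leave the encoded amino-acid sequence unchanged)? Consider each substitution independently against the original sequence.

8

Codon 1 (CGA, Arg): 4 synonymous substitutions.
Codon 2 (CTA, Leu): 4 synonymous substitutions.
Total: 4 + 4 = 8.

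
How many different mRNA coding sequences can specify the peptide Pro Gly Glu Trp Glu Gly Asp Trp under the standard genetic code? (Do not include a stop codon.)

Pro: 4 codons.
Gly: 4 codons.
Glu: 2 codons.
Trp: 1 codon.
Glu: 2 codons.
Gly: 4 codons.
Asp: 2 codons.
Trp: 1 codon.
4 × 4 × 2 × 1 × 2 × 4 × 2 × 1 = 512.

512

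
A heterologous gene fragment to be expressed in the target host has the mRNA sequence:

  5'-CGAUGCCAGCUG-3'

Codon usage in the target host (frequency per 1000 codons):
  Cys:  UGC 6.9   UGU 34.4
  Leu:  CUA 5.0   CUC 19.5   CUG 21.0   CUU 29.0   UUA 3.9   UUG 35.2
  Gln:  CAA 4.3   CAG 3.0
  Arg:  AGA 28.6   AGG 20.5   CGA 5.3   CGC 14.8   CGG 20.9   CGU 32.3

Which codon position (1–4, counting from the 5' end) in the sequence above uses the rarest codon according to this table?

3

Codon 1 CGA (Arg): 5.3 per 1000.
Codon 2 UGC (Cys): 6.9 per 1000.
Codon 3 CAG (Gln): 3.0 per 1000.
Codon 4 CUG (Leu): 21.0 per 1000.
Lowest frequency is 3.0 at codon 3.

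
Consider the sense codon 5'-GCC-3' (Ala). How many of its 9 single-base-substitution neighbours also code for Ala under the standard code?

3

Position 1: none → 0 synonymous.
Position 2: none → 0 synonymous.
Position 3: GCT, GCA, GCG → 3 synonymous.
Total: 0 + 0 + 3 = 3.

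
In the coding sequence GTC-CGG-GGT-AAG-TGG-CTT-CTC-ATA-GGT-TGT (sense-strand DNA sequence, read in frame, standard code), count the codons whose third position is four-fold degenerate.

Codon 1 GTC (Val): third position 4-fold.
Codon 2 CGG (Arg): third position 4-fold.
Codon 3 GGT (Gly): third position 4-fold.
Codon 4 AAG (Lys): third position 2-fold.
Codon 5 TGG (Trp): third position 1-fold.
Codon 6 CTT (Leu): third position 4-fold.
Codon 7 CTC (Leu): third position 4-fold.
Codon 8 ATA (Ile): third position 3-fold.
Codon 9 GGT (Gly): third position 4-fold.
Codon 10 TGT (Cys): third position 2-fold.
Four-fold degenerate third positions: 6.

6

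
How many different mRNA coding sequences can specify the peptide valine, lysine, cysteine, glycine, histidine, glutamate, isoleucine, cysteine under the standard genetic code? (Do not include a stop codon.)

1536

Val: 4 codons.
Lys: 2 codons.
Cys: 2 codons.
Gly: 4 codons.
His: 2 codons.
Glu: 2 codons.
Ile: 3 codons.
Cys: 2 codons.
4 × 2 × 2 × 4 × 2 × 2 × 3 × 2 = 1536.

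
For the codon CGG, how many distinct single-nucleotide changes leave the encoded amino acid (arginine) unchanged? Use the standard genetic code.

Position 1: AGG → 1 synonymous.
Position 2: none → 0 synonymous.
Position 3: CGU, CGC, CGA → 3 synonymous.
Total: 1 + 0 + 3 = 4.

4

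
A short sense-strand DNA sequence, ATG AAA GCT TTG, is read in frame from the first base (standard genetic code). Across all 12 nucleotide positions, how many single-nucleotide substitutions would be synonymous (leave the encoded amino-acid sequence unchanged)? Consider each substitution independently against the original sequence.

Codon 1 (ATG, Met): 0 synonymous substitutions.
Codon 2 (AAA, Lys): 1 synonymous substitution.
Codon 3 (GCT, Ala): 3 synonymous substitutions.
Codon 4 (TTG, Leu): 2 synonymous substitutions.
Total: 0 + 1 + 3 + 2 = 6.

6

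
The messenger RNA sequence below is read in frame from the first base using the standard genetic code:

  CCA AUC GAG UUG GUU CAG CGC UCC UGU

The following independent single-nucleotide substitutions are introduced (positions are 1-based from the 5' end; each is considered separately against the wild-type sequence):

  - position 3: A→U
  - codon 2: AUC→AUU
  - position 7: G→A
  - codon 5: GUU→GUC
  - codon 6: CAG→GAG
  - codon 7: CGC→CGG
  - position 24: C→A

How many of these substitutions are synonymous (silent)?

5

Codon 1: CCA (Pro) → CCU (Pro) — synonymous.
Codon 2: AUC (Ile) → AUU (Ile) — synonymous.
Codon 3: GAG (Glu) → AAG (Lys) — missense.
Codon 5: GUU (Val) → GUC (Val) — synonymous.
Codon 6: CAG (Gln) → GAG (Glu) — missense.
Codon 7: CGC (Arg) → CGG (Arg) — synonymous.
Codon 8: UCC (Ser) → UCA (Ser) — synonymous.
Synonymous: 5 of 7.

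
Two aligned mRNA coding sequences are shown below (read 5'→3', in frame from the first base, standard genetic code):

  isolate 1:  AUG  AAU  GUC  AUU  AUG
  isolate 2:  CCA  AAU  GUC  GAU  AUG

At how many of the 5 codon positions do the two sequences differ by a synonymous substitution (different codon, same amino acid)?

Codon 1: AUG Met / CCA Pro — nonsynonymous.
Codon 2: AAU Asn / AAU Asn — identical.
Codon 3: GUC Val / GUC Val — identical.
Codon 4: AUU Ile / GAU Asp — nonsynonymous.
Codon 5: AUG Met / AUG Met — identical.
Synonymous differences: 0.

0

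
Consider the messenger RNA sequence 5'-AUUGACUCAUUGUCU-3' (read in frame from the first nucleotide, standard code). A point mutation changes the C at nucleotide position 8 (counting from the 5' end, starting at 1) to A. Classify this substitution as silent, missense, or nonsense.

Position 8 falls in codon 3: UCA → Ser.
After the substitution the codon is UAA → Stop.
The new codon is a stop codon, so this is a nonsense mutation.

nonsense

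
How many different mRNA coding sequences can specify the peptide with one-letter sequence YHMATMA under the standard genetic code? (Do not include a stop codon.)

Tyr: 2 codons.
His: 2 codons.
Met: 1 codon.
Ala: 4 codons.
Thr: 4 codons.
Met: 1 codon.
Ala: 4 codons.
2 × 2 × 1 × 4 × 4 × 1 × 4 = 256.

256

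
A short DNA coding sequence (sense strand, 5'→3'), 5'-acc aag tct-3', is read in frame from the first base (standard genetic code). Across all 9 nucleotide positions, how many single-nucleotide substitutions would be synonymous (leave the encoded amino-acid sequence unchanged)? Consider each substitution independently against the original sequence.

7

Codon 1 (ACC, Thr): 3 synonymous substitutions.
Codon 2 (AAG, Lys): 1 synonymous substitution.
Codon 3 (TCT, Ser): 3 synonymous substitutions.
Total: 3 + 1 + 3 = 7.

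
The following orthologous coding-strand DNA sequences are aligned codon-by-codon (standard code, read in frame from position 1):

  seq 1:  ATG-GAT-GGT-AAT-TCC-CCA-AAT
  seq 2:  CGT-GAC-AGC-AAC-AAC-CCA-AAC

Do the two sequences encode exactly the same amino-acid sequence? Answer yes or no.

no

Codon 1: ATG Met / CGT Arg — nonsynonymous.
Codon 2: GAT Asp / GAC Asp — synonymous.
Codon 3: GGT Gly / AGC Ser — nonsynonymous.
Codon 4: AAT Asn / AAC Asn — synonymous.
Codon 5: TCC Ser / AAC Asn — nonsynonymous.
Codon 6: CCA Pro / CCA Pro — identical.
Codon 7: AAT Asn / AAC Asn — synonymous.
Nonsynonymous differences: 3 → different protein.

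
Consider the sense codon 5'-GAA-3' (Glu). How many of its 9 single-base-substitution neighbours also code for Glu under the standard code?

1

Position 1: none → 0 synonymous.
Position 2: none → 0 synonymous.
Position 3: GAG → 1 synonymous.
Total: 0 + 0 + 1 = 1.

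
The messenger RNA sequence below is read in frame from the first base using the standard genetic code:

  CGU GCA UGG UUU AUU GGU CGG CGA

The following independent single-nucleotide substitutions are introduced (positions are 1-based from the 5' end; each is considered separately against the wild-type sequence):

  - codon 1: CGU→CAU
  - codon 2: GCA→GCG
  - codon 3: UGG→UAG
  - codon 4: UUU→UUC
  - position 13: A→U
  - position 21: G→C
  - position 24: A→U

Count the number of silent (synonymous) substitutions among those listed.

Codon 1: CGU (Arg) → CAU (His) — missense.
Codon 2: GCA (Ala) → GCG (Ala) — synonymous.
Codon 3: UGG (Trp) → UAG (Stop) — nonsense.
Codon 4: UUU (Phe) → UUC (Phe) — synonymous.
Codon 5: AUU (Ile) → UUU (Phe) — missense.
Codon 7: CGG (Arg) → CGC (Arg) — synonymous.
Codon 8: CGA (Arg) → CGU (Arg) — synonymous.
Synonymous: 4 of 7.

4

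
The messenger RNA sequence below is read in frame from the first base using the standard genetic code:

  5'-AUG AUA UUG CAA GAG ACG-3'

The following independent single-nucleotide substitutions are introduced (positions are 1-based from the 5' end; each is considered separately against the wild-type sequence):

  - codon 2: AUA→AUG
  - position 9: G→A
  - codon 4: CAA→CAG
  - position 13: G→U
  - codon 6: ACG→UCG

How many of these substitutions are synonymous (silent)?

2

Codon 2: AUA (Ile) → AUG (Met) — missense.
Codon 3: UUG (Leu) → UUA (Leu) — synonymous.
Codon 4: CAA (Gln) → CAG (Gln) — synonymous.
Codon 5: GAG (Glu) → UAG (Stop) — nonsense.
Codon 6: ACG (Thr) → UCG (Ser) — missense.
Synonymous: 2 of 5.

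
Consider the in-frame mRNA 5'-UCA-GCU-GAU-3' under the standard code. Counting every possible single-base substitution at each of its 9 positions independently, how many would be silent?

7

Codon 1 (UCA, Ser): 3 synonymous substitutions.
Codon 2 (GCU, Ala): 3 synonymous substitutions.
Codon 3 (GAU, Asp): 1 synonymous substitution.
Total: 3 + 3 + 1 = 7.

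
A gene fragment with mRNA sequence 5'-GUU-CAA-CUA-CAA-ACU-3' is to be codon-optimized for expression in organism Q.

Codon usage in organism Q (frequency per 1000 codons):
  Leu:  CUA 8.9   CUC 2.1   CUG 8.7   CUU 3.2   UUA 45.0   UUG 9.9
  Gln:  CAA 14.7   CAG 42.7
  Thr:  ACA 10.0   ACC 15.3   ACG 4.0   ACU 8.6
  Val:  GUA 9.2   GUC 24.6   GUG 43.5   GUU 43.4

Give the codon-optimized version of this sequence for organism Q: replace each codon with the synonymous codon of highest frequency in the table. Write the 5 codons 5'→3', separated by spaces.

Codon 1 (Val): best is GUG at 43.5.
Codon 2 (Gln): best is CAG at 42.7.
Codon 3 (Leu): best is UUA at 45.0.
Codon 4 (Gln): best is CAG at 42.7.
Codon 5 (Thr): best is ACC at 15.3.

GUG CAG UUA CAG ACC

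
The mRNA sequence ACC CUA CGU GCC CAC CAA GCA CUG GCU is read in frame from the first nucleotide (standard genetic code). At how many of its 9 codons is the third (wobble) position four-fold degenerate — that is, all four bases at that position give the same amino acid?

Codon 1 ACC (Thr): third position 4-fold.
Codon 2 CUA (Leu): third position 4-fold.
Codon 3 CGU (Arg): third position 4-fold.
Codon 4 GCC (Ala): third position 4-fold.
Codon 5 CAC (His): third position 2-fold.
Codon 6 CAA (Gln): third position 2-fold.
Codon 7 GCA (Ala): third position 4-fold.
Codon 8 CUG (Leu): third position 4-fold.
Codon 9 GCU (Ala): third position 4-fold.
Four-fold degenerate third positions: 7.

7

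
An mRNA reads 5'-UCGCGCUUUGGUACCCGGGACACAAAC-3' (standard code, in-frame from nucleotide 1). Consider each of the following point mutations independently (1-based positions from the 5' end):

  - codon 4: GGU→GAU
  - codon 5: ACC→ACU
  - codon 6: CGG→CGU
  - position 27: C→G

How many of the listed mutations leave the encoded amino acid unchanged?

Codon 4: GGU (Gly) → GAU (Asp) — missense.
Codon 5: ACC (Thr) → ACU (Thr) — synonymous.
Codon 6: CGG (Arg) → CGU (Arg) — synonymous.
Codon 9: AAC (Asn) → AAG (Lys) — missense.
Synonymous: 2 of 4.

2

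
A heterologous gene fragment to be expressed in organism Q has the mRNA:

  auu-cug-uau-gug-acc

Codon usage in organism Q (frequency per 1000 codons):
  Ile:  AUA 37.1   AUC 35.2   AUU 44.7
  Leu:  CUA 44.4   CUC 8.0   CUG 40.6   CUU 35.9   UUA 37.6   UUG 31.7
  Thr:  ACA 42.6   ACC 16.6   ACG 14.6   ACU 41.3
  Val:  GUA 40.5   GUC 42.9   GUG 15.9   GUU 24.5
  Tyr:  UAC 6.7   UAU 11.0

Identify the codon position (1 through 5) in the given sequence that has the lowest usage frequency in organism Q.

3

Codon 1 AUU (Ile): 44.7 per 1000.
Codon 2 CUG (Leu): 40.6 per 1000.
Codon 3 UAU (Tyr): 11.0 per 1000.
Codon 4 GUG (Val): 15.9 per 1000.
Codon 5 ACC (Thr): 16.6 per 1000.
Lowest frequency is 11.0 at codon 3.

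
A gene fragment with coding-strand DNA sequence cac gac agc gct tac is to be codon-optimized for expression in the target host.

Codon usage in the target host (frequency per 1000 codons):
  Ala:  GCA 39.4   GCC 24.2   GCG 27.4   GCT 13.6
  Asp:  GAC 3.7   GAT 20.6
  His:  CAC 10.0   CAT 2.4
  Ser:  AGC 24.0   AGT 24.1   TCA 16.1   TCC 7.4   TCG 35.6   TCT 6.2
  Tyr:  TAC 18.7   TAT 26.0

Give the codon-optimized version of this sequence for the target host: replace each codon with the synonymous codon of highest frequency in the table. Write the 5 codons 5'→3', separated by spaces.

CAC GAT TCG GCA TAT

Codon 1 (His): best is CAC at 10.0.
Codon 2 (Asp): best is GAT at 20.6.
Codon 3 (Ser): best is TCG at 35.6.
Codon 4 (Ala): best is GCA at 39.4.
Codon 5 (Tyr): best is TAT at 26.0.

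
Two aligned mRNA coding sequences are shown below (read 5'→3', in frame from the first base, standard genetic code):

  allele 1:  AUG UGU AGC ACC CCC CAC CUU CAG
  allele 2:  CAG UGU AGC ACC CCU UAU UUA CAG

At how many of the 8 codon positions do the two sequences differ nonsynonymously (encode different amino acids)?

Codon 1: AUG Met / CAG Gln — nonsynonymous.
Codon 2: UGU Cys / UGU Cys — identical.
Codon 3: AGC Ser / AGC Ser — identical.
Codon 4: ACC Thr / ACC Thr — identical.
Codon 5: CCC Pro / CCU Pro — synonymous.
Codon 6: CAC His / UAU Tyr — nonsynonymous.
Codon 7: CUU Leu / UUA Leu — synonymous.
Codon 8: CAG Gln / CAG Gln — identical.
Nonsynonymous differences: 2.

2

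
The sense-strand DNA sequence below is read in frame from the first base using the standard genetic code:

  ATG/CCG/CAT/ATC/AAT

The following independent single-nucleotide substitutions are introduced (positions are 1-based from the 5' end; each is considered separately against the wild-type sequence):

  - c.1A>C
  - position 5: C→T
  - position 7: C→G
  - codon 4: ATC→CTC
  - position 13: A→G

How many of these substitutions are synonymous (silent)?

Codon 1: ATG (Met) → CTG (Leu) — missense.
Codon 2: CCG (Pro) → CTG (Leu) — missense.
Codon 3: CAT (His) → GAT (Asp) — missense.
Codon 4: ATC (Ile) → CTC (Leu) — missense.
Codon 5: AAT (Asn) → GAT (Asp) — missense.
Synonymous: 0 of 5.

0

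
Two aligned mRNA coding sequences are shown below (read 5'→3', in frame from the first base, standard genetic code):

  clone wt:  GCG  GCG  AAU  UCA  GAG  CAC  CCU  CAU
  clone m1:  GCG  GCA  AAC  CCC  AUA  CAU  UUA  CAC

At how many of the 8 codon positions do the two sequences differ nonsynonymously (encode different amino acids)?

Codon 1: GCG Ala / GCG Ala — identical.
Codon 2: GCG Ala / GCA Ala — synonymous.
Codon 3: AAU Asn / AAC Asn — synonymous.
Codon 4: UCA Ser / CCC Pro — nonsynonymous.
Codon 5: GAG Glu / AUA Ile — nonsynonymous.
Codon 6: CAC His / CAU His — synonymous.
Codon 7: CCU Pro / UUA Leu — nonsynonymous.
Codon 8: CAU His / CAC His — synonymous.
Nonsynonymous differences: 3.

3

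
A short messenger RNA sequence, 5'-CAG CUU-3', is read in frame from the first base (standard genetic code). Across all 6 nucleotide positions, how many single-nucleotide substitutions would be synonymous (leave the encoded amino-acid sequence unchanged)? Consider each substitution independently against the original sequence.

Codon 1 (CAG, Gln): 1 synonymous substitution.
Codon 2 (CUU, Leu): 3 synonymous substitutions.
Total: 1 + 3 = 4.

4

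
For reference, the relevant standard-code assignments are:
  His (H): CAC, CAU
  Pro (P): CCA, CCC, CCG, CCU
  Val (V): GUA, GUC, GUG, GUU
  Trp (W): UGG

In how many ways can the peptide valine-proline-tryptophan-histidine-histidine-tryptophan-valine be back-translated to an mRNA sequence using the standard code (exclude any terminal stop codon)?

256

Val: 4 codons.
Pro: 4 codons.
Trp: 1 codon.
His: 2 codons.
His: 2 codons.
Trp: 1 codon.
Val: 4 codons.
4 × 4 × 1 × 2 × 2 × 1 × 4 = 256.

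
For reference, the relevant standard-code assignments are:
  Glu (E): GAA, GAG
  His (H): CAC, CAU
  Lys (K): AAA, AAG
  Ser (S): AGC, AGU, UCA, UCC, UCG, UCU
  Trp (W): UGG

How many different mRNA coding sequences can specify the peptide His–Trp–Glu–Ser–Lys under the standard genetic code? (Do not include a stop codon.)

48

His: 2 codons.
Trp: 1 codon.
Glu: 2 codons.
Ser: 6 codons.
Lys: 2 codons.
2 × 1 × 2 × 6 × 2 = 48.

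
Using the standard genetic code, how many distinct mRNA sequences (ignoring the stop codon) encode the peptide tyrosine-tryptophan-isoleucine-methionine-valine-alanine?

96

Tyr: 2 codons.
Trp: 1 codon.
Ile: 3 codons.
Met: 1 codon.
Val: 4 codons.
Ala: 4 codons.
2 × 1 × 3 × 1 × 4 × 4 = 96.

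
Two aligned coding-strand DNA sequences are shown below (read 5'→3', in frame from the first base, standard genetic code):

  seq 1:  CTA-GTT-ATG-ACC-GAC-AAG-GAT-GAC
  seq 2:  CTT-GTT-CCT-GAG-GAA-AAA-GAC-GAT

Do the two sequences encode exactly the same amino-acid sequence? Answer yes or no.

no

Codon 1: CTA Leu / CTT Leu — synonymous.
Codon 2: GTT Val / GTT Val — identical.
Codon 3: ATG Met / CCT Pro — nonsynonymous.
Codon 4: ACC Thr / GAG Glu — nonsynonymous.
Codon 5: GAC Asp / GAA Glu — nonsynonymous.
Codon 6: AAG Lys / AAA Lys — synonymous.
Codon 7: GAT Asp / GAC Asp — synonymous.
Codon 8: GAC Asp / GAT Asp — synonymous.
Nonsynonymous differences: 3 → different protein.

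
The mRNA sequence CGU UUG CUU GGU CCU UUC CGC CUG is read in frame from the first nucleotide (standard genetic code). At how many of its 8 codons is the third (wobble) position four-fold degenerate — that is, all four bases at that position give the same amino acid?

Codon 1 CGU (Arg): third position 4-fold.
Codon 2 UUG (Leu): third position 2-fold.
Codon 3 CUU (Leu): third position 4-fold.
Codon 4 GGU (Gly): third position 4-fold.
Codon 5 CCU (Pro): third position 4-fold.
Codon 6 UUC (Phe): third position 2-fold.
Codon 7 CGC (Arg): third position 4-fold.
Codon 8 CUG (Leu): third position 4-fold.
Four-fold degenerate third positions: 6.

6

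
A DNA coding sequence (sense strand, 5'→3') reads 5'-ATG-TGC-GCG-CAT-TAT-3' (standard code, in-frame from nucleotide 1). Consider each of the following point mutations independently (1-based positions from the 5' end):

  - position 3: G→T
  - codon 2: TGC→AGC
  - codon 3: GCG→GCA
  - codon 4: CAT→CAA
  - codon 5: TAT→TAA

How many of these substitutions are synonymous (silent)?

Codon 1: ATG (Met) → ATT (Ile) — missense.
Codon 2: TGC (Cys) → AGC (Ser) — missense.
Codon 3: GCG (Ala) → GCA (Ala) — synonymous.
Codon 4: CAT (His) → CAA (Gln) — missense.
Codon 5: TAT (Tyr) → TAA (Stop) — nonsense.
Synonymous: 1 of 5.

1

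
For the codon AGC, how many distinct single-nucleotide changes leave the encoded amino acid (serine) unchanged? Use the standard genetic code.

Position 1: none → 0 synonymous.
Position 2: none → 0 synonymous.
Position 3: AGU → 1 synonymous.
Total: 0 + 0 + 1 = 1.

1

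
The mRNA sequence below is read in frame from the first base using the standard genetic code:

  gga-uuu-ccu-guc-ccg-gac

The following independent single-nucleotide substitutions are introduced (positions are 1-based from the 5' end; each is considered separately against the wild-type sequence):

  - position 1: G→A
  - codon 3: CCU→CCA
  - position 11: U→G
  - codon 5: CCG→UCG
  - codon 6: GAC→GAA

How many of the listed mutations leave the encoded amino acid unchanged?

Codon 1: GGA (Gly) → AGA (Arg) — missense.
Codon 3: CCU (Pro) → CCA (Pro) — synonymous.
Codon 4: GUC (Val) → GGC (Gly) — missense.
Codon 5: CCG (Pro) → UCG (Ser) — missense.
Codon 6: GAC (Asp) → GAA (Glu) — missense.
Synonymous: 1 of 5.

1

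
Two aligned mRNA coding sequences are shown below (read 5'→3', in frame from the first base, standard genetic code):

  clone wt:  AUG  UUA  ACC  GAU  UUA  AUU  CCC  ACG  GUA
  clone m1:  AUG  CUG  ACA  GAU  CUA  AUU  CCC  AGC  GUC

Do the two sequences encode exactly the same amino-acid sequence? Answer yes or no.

Codon 1: AUG Met / AUG Met — identical.
Codon 2: UUA Leu / CUG Leu — synonymous.
Codon 3: ACC Thr / ACA Thr — synonymous.
Codon 4: GAU Asp / GAU Asp — identical.
Codon 5: UUA Leu / CUA Leu — synonymous.
Codon 6: AUU Ile / AUU Ile — identical.
Codon 7: CCC Pro / CCC Pro — identical.
Codon 8: ACG Thr / AGC Ser — nonsynonymous.
Codon 9: GUA Val / GUC Val — synonymous.
Nonsynonymous differences: 1 → different protein.

no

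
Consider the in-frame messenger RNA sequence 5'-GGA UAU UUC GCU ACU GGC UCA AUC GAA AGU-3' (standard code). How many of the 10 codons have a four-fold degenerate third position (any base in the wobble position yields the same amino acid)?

Codon 1 GGA (Gly): third position 4-fold.
Codon 2 UAU (Tyr): third position 2-fold.
Codon 3 UUC (Phe): third position 2-fold.
Codon 4 GCU (Ala): third position 4-fold.
Codon 5 ACU (Thr): third position 4-fold.
Codon 6 GGC (Gly): third position 4-fold.
Codon 7 UCA (Ser): third position 4-fold.
Codon 8 AUC (Ile): third position 3-fold.
Codon 9 GAA (Glu): third position 2-fold.
Codon 10 AGU (Ser): third position 2-fold.
Four-fold degenerate third positions: 5.

5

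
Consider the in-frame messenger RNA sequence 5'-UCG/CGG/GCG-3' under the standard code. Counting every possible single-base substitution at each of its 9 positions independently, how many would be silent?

10

Codon 1 (UCG, Ser): 3 synonymous substitutions.
Codon 2 (CGG, Arg): 4 synonymous substitutions.
Codon 3 (GCG, Ala): 3 synonymous substitutions.
Total: 3 + 4 + 3 = 10.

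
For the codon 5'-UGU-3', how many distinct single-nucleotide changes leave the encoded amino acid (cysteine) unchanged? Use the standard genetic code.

Position 1: none → 0 synonymous.
Position 2: none → 0 synonymous.
Position 3: UGC → 1 synonymous.
Total: 0 + 0 + 1 = 1.

1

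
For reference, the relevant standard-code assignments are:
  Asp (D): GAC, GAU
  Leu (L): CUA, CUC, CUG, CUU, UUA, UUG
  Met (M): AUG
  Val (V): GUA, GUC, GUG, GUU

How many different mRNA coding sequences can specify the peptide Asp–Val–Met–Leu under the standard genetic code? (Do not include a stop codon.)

48

Asp: 2 codons.
Val: 4 codons.
Met: 1 codon.
Leu: 6 codons.
2 × 4 × 1 × 6 = 48.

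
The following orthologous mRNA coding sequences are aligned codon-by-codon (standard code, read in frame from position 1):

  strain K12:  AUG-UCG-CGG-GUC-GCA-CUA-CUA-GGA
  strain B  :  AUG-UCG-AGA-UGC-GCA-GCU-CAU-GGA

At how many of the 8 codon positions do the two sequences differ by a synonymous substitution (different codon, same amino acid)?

Codon 1: AUG Met / AUG Met — identical.
Codon 2: UCG Ser / UCG Ser — identical.
Codon 3: CGG Arg / AGA Arg — synonymous.
Codon 4: GUC Val / UGC Cys — nonsynonymous.
Codon 5: GCA Ala / GCA Ala — identical.
Codon 6: CUA Leu / GCU Ala — nonsynonymous.
Codon 7: CUA Leu / CAU His — nonsynonymous.
Codon 8: GGA Gly / GGA Gly — identical.
Synonymous differences: 1.

1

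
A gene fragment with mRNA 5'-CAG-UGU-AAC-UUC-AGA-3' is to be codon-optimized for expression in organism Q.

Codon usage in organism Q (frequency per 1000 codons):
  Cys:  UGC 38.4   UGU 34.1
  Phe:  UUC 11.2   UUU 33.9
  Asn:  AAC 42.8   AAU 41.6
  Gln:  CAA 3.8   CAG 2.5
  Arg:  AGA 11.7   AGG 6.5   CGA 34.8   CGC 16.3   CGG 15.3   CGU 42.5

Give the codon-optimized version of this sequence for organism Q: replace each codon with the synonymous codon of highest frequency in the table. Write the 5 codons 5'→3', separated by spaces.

CAA UGC AAC UUU CGU

Codon 1 (Gln): best is CAA at 3.8.
Codon 2 (Cys): best is UGC at 38.4.
Codon 3 (Asn): best is AAC at 42.8.
Codon 4 (Phe): best is UUU at 33.9.
Codon 5 (Arg): best is CGU at 42.5.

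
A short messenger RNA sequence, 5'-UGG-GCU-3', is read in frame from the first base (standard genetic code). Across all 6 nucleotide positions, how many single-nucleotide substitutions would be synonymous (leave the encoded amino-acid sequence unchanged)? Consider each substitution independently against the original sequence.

3

Codon 1 (UGG, Trp): 0 synonymous substitutions.
Codon 2 (GCU, Ala): 3 synonymous substitutions.
Total: 0 + 3 = 3.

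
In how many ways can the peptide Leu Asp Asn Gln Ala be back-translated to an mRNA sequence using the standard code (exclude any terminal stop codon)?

Leu: 6 codons.
Asp: 2 codons.
Asn: 2 codons.
Gln: 2 codons.
Ala: 4 codons.
6 × 2 × 2 × 2 × 4 = 192.

192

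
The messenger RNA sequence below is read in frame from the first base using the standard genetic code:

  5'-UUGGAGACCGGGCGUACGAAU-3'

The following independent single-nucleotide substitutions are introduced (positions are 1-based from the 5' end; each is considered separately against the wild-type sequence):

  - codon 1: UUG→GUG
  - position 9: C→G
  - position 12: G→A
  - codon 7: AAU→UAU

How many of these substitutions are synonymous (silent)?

Codon 1: UUG (Leu) → GUG (Val) — missense.
Codon 3: ACC (Thr) → ACG (Thr) — synonymous.
Codon 4: GGG (Gly) → GGA (Gly) — synonymous.
Codon 7: AAU (Asn) → UAU (Tyr) — missense.
Synonymous: 2 of 4.

2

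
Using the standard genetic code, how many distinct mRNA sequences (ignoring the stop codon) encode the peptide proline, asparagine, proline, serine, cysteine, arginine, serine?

Pro: 4 codons.
Asn: 2 codons.
Pro: 4 codons.
Ser: 6 codons.
Cys: 2 codons.
Arg: 6 codons.
Ser: 6 codons.
4 × 2 × 4 × 6 × 2 × 6 × 6 = 13824.

13824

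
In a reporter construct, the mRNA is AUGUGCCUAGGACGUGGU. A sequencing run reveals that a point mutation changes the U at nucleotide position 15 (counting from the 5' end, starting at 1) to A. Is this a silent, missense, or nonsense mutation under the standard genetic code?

silent

Position 15 falls in codon 5: CGU → Arg.
After the substitution the codon is CGA → Arg.
Both encode Arg, so the change is synonymous.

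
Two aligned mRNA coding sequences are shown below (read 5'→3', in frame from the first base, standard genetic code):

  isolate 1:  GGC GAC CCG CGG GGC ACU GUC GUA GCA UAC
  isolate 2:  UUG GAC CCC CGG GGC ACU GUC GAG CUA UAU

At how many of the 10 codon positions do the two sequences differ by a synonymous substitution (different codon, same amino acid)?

2

Codon 1: GGC Gly / UUG Leu — nonsynonymous.
Codon 2: GAC Asp / GAC Asp — identical.
Codon 3: CCG Pro / CCC Pro — synonymous.
Codon 4: CGG Arg / CGG Arg — identical.
Codon 5: GGC Gly / GGC Gly — identical.
Codon 6: ACU Thr / ACU Thr — identical.
Codon 7: GUC Val / GUC Val — identical.
Codon 8: GUA Val / GAG Glu — nonsynonymous.
Codon 9: GCA Ala / CUA Leu — nonsynonymous.
Codon 10: UAC Tyr / UAU Tyr — synonymous.
Synonymous differences: 2.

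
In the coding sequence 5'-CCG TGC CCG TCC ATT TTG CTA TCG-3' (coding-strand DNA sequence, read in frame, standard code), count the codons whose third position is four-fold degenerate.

5

Codon 1 CCG (Pro): third position 4-fold.
Codon 2 TGC (Cys): third position 2-fold.
Codon 3 CCG (Pro): third position 4-fold.
Codon 4 TCC (Ser): third position 4-fold.
Codon 5 ATT (Ile): third position 3-fold.
Codon 6 TTG (Leu): third position 2-fold.
Codon 7 CTA (Leu): third position 4-fold.
Codon 8 TCG (Ser): third position 4-fold.
Four-fold degenerate third positions: 5.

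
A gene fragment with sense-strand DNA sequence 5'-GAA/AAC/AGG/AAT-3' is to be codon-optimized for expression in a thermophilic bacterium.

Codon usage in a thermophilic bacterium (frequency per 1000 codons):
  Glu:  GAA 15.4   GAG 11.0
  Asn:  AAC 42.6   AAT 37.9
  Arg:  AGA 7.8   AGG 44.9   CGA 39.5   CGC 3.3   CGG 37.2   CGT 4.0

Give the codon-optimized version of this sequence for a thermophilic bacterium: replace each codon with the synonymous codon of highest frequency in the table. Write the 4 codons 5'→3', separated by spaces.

Codon 1 (Glu): best is GAA at 15.4.
Codon 2 (Asn): best is AAC at 42.6.
Codon 3 (Arg): best is AGG at 44.9.
Codon 4 (Asn): best is AAC at 42.6.

GAA AAC AGG AAC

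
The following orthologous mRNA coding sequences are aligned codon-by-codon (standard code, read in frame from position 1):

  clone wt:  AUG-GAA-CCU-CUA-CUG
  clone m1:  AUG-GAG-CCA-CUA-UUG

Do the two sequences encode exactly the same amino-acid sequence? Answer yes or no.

Codon 1: AUG Met / AUG Met — identical.
Codon 2: GAA Glu / GAG Glu — synonymous.
Codon 3: CCU Pro / CCA Pro — synonymous.
Codon 4: CUA Leu / CUA Leu — identical.
Codon 5: CUG Leu / UUG Leu — synonymous.
Nonsynonymous differences: 0 → same protein.

yes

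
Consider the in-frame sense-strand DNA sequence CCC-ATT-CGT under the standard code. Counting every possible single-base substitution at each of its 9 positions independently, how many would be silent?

Codon 1 (CCC, Pro): 3 synonymous substitutions.
Codon 2 (ATT, Ile): 2 synonymous substitutions.
Codon 3 (CGT, Arg): 3 synonymous substitutions.
Total: 3 + 2 + 3 = 8.

8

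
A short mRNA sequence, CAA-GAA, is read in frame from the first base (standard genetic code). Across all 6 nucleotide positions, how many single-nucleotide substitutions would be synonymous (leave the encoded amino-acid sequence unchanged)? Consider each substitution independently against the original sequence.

Codon 1 (CAA, Gln): 1 synonymous substitution.
Codon 2 (GAA, Glu): 1 synonymous substitution.
Total: 1 + 1 = 2.

2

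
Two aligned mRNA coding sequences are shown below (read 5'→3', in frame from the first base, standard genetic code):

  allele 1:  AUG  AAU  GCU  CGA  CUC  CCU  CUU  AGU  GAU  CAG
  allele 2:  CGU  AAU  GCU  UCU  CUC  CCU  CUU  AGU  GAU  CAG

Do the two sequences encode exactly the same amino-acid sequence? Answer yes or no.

Codon 1: AUG Met / CGU Arg — nonsynonymous.
Codon 2: AAU Asn / AAU Asn — identical.
Codon 3: GCU Ala / GCU Ala — identical.
Codon 4: CGA Arg / UCU Ser — nonsynonymous.
Codon 5: CUC Leu / CUC Leu — identical.
Codon 6: CCU Pro / CCU Pro — identical.
Codon 7: CUU Leu / CUU Leu — identical.
Codon 8: AGU Ser / AGU Ser — identical.
Codon 9: GAU Asp / GAU Asp — identical.
Codon 10: CAG Gln / CAG Gln — identical.
Nonsynonymous differences: 2 → different protein.

no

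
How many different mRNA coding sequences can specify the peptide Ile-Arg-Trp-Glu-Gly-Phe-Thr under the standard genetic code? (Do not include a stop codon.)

1152

Ile: 3 codons.
Arg: 6 codons.
Trp: 1 codon.
Glu: 2 codons.
Gly: 4 codons.
Phe: 2 codons.
Thr: 4 codons.
3 × 6 × 1 × 2 × 4 × 2 × 4 = 1152.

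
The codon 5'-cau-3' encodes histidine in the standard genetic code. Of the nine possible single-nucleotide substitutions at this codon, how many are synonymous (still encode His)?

1

Position 1: none → 0 synonymous.
Position 2: none → 0 synonymous.
Position 3: CAC → 1 synonymous.
Total: 0 + 0 + 1 = 1.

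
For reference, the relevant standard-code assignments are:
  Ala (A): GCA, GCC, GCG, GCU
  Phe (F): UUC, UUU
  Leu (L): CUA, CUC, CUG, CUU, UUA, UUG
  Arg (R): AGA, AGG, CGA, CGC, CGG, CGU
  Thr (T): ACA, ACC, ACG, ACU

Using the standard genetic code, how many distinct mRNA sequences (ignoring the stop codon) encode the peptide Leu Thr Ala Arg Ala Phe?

Leu: 6 codons.
Thr: 4 codons.
Ala: 4 codons.
Arg: 6 codons.
Ala: 4 codons.
Phe: 2 codons.
6 × 4 × 4 × 6 × 4 × 2 = 4608.

4608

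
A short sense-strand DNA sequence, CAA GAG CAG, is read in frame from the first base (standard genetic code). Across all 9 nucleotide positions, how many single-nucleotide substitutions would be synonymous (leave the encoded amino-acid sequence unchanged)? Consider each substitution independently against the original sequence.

Codon 1 (CAA, Gln): 1 synonymous substitution.
Codon 2 (GAG, Glu): 1 synonymous substitution.
Codon 3 (CAG, Gln): 1 synonymous substitution.
Total: 1 + 1 + 1 = 3.

3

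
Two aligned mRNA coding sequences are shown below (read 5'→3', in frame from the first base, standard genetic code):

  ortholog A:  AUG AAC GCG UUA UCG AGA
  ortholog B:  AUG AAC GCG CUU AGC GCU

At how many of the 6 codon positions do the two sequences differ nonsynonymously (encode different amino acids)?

Codon 1: AUG Met / AUG Met — identical.
Codon 2: AAC Asn / AAC Asn — identical.
Codon 3: GCG Ala / GCG Ala — identical.
Codon 4: UUA Leu / CUU Leu — synonymous.
Codon 5: UCG Ser / AGC Ser — synonymous.
Codon 6: AGA Arg / GCU Ala — nonsynonymous.
Nonsynonymous differences: 1.

1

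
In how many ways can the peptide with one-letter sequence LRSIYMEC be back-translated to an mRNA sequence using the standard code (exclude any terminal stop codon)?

Leu: 6 codons.
Arg: 6 codons.
Ser: 6 codons.
Ile: 3 codons.
Tyr: 2 codons.
Met: 1 codon.
Glu: 2 codons.
Cys: 2 codons.
6 × 6 × 6 × 3 × 2 × 1 × 2 × 2 = 5184.

5184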